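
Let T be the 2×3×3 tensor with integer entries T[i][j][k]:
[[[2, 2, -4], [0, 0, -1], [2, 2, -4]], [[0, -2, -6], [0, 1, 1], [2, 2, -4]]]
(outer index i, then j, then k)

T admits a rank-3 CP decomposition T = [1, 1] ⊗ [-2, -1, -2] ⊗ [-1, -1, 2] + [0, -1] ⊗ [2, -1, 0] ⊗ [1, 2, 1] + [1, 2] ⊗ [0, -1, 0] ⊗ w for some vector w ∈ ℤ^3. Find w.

Subtract the known terms from T to get the rank-1 residual R = [1, 2] ⊗ [0, -1, 0] ⊗ w, so R[i,j,k] = a[i]·b[j]·w[k]. Pick indices with nonzero a[0]·b[1] = (1)·(-1) = -1. Only the fibre through (0,1,·) is needed: R[0,1,:] = T[0,1,:] − Σₗ aₗ[0]bₗ[1]cₗ = [0, 0, -1] − (1)·(-1)·[-1, -1, 2] − (0)·(-1)·[1, 2, 1] = [-1, -1, 1]. Then w[k] = R[0,1,k] / -1 for each k, giving w = [-1, -1, 1] / -1 = [1, 1, -1].

w = [1, 1, -1]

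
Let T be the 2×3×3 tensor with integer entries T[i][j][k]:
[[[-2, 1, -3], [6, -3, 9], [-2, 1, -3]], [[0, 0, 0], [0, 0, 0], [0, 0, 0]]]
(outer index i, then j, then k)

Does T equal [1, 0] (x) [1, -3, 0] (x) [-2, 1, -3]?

No

Reconstruct entry (0,2,0) from the claimed factors: Σₗ aₗ[0]bₗ[2]cₗ[0] = (1)·(0)·(-2) = 0, but T[0,2,0] = -2. The claim is false.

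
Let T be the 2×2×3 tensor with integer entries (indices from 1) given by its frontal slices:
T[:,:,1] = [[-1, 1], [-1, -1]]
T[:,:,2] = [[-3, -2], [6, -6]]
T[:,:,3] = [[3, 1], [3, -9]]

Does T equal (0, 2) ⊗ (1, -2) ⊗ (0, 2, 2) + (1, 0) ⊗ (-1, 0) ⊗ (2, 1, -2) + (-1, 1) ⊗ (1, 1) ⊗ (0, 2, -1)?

No

Reconstruct entry (1,1,1) from the claimed factors: Σₗ aₗ[1]bₗ[1]cₗ[1] = (0)·(1)·(0) + (1)·(-1)·(2) + (-1)·(1)·(0) = -2, but T[1,1,1] = -1. The claim is false.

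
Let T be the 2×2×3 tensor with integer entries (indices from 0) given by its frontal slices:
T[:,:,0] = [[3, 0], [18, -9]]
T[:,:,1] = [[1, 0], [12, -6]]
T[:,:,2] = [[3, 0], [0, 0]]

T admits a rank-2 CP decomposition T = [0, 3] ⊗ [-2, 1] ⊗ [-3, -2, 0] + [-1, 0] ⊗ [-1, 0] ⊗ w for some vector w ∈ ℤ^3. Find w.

Subtract the known terms from T to get the rank-1 residual R = [-1, 0] ⊗ [-1, 0] ⊗ w, so R[i,j,k] = a[i]·b[j]·w[k]. Pick indices with nonzero a[0]·b[0] = (-1)·(-1) = 1. Only the fibre through (0,0,·) is needed: R[0,0,:] = T[0,0,:] − Σₗ aₗ[0]bₗ[0]cₗ = [3, 1, 3] − (0)·(-2)·[-3, -2, 0] = [3, 1, 3]. Then w[k] = R[0,0,k] / 1 for each k, giving w = [3, 1, 3] / 1 = [3, 1, 3].

w = [3, 1, 3]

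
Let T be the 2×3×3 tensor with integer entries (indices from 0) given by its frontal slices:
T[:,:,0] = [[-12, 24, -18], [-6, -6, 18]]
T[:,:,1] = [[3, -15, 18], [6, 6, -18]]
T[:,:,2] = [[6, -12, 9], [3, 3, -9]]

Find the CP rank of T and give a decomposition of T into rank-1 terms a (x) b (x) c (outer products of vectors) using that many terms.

rank(T) = 2

Lower bound: the mode-1 unfolding of T (rows indexed by i, columns by (j,k) = (0,0), (0,1), (0,2), (1,0), (1,1), (1,2), (2,0), (2,1), (2,2)) is [[-12, 3, 6, 24, -15, -12, -18, 18, 9], [-6, 6, 3, -6, 6, 3, 18, -18, -9]].
There the 2×2 minor on rows i ∈ {0, 1}, columns (j,k) ∈ {(0,0), (0,1)} is det [[-12, 3], [-6, 6]] = -54 ≠ 0, so this unfolding has rank ≥ 2; CP rank is at least every unfolding rank, so rank(T) ≥ 2. (This is only a lower bound: in general the CP rank may exceed every unfolding rank, so we still need to exhibit 2 rank-1 terms summing to T.)
Upper bound — finding two terms. Write S_k = T[:,:,k] for the frontal slices: S₀ = [[-12, 24, -18], [-6, -6, 18]], S₁ = [[3, -15, 18], [6, 6, -18]], S₂ = [[6, -12, 9], [3, 3, -9]].
If T = a₁ (x) b₁ (x) c₁ + a₂ (x) b₂ (x) c₂ then each S_k = c₁[k]·a₁b₁ᵀ + c₂[k]·a₂b₂ᵀ. S₀ and S₁ are linearly independent, so a₁b₁ᵀ and a₂b₂ᵀ must span the same plane of matrices: they are the rank-1 matrices of the form x·S₀ + y·S₁.
The 2×2 minor of x·S₀ + y·S₁ on rows {0,1}, columns {0,1} is 216·x² − 324·xy + 108·y² = 108·(2·x − y)(x − y), vanishing at (x:y) = (1:2) and (1:1).
M₁ = S₀ + 2·S₁ = [[-6, -6, 18], [6, 6, -18]] = (-6)·[1, -1][1, 1, -3]ᵀ and M₂ = S₀ + S₁ = [[-9, 9, 0], [0, 0, 0]] = (-9)·[1, 0][1, -1, 0]ᵀ, so take a₁ = [1, -1], b₁ = [1, 1, -3], a₂ = [1, 0], b₂ = [1, -1, 0].
Each slice is an integer combination of E₁ = a₁b₁ᵀ and E₂ = a₂b₂ᵀ: S₀ = 6·E₁ − 18·E₂, S₁ = −6·E₁ + 9·E₂, S₂ = −3·E₁ + 9·E₂; reading off coefficients, c₁ = [6, -6, -3] and c₂ = [-18, 9, 9].
Hence T = [1, -1] (x) [1, 1, -3] (x) [6, -6, -3] + [1, 0] (x) [1, -1, 0] (x) [-18, 9, 9], so rank(T) ≤ 2.
These bounds meet, so rank(T) = 2.
Check entry T[1,1,2] = 3: (-1)·(1)·(-3) + (0)·(-1)·(9) = 3.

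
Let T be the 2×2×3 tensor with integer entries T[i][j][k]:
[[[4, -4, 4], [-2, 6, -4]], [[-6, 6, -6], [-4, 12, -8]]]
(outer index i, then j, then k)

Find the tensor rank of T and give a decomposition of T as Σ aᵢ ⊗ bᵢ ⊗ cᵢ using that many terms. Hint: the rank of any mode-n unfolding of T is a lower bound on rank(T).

rank(T) = 2

Lower bound: the mode-2 unfolding of T (rows indexed by j, columns by (i,k) = (0,0), (0,1), (0,2), (1,0), (1,1), (1,2)) is [[4, -4, 4, -6, 6, -6], [-2, 6, -4, -4, 12, -8]].
There the 2×2 minor on rows j ∈ {0, 1}, columns (i,k) ∈ {(0,0), (0,1)} is det [[4, -4], [-2, 6]] = 16 ≠ 0, so this unfolding has rank ≥ 2; CP rank is at least every unfolding rank, so rank(T) ≥ 2. (Flattening ranks never certify an upper bound on CP rank; for that we must actually write T with 2 rank-1 terms.)
Upper bound — finding two terms. Write S_k = T[:,:,k] for the frontal slices: S₀ = [[4, -2], [-6, -4]], S₁ = [[-4, 6], [6, 12]], S₂ = [[4, -4], [-6, -8]].
If T = a₁ ⊗ b₁ ⊗ c₁ + a₂ ⊗ b₂ ⊗ c₂ then each S_k = c₁[k]·a₁b₁ᵀ + c₂[k]·a₂b₂ᵀ. S₀ and S₁ are linearly independent, so a₁b₁ᵀ and a₂b₂ᵀ must span the same plane of matrices: they are the rank-1 matrices of the form x·S₀ + y·S₁.
det(x·S₀ + y·S₁) is −28·x² + 112·xy − 84·y² = (-28)·(x − 3·y)(x − y), vanishing at (x:y) = (3:1) and (1:1).
M₁ = 3·S₀ + S₁ = [[8, 0], [-12, 0]] = 4·[2, -3][1, 0]ᵀ and M₂ = S₀ + S₁ = [[0, 4], [0, 8]] = 4·[1, 2][0, 1]ᵀ, so take a₁ = [2, -3], b₁ = [1, 0], a₂ = [1, 2], b₂ = [0, 1].
Each slice is an integer combination of E₁ = a₁b₁ᵀ and E₂ = a₂b₂ᵀ: S₀ = 2·E₁ − 2·E₂, S₁ = −2·E₁ + 6·E₂, S₂ = 2·E₁ − 4·E₂; reading off coefficients, c₁ = [2, -2, 2] and c₂ = [-2, 6, -4].
Hence T = [2, -3] ⊗ [1, 0] ⊗ [2, -2, 2] + [1, 2] ⊗ [0, 1] ⊗ [-2, 6, -4], so rank(T) ≤ 2.
These bounds meet, so rank(T) = 2.
Check entry T[1,0,0] = -6: (-3)·(1)·(2) + (2)·(0)·(-2) = -6.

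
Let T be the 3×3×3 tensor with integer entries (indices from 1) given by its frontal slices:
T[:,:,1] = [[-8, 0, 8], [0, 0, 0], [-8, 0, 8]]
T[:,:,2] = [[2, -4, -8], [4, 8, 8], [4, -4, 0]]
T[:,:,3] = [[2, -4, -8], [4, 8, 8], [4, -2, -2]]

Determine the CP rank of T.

Lower bound: the mode-3 unfolding of T (rows indexed by k, columns by (i,j) = (1,1), (1,2), (1,3), (2,1), (2,2), (2,3), (3,1), (3,2), (3,3)) is [[-8, 0, 8, 0, 0, 0, -8, 0, 8], [2, -4, -8, 4, 8, 8, 4, -4, 0], [2, -4, -8, 4, 8, 8, 4, -2, -2]].
There the 3×3 minor on rows k ∈ {1, 2, 3}, columns (i,j) ∈ {(1,1), (1,2), (3,2)} is det [[-8, 0, 0], [2, -4, -4], [2, -4, -2]] = 64 ≠ 0, so this unfolding has rank ≥ 3; CP rank is at least every unfolding rank, so rank(T) ≥ 3. (This is only a lower bound: in general the CP rank may exceed every unfolding rank, so we still need to exhibit 3 rank-1 terms summing to T.)
Upper bound: T is a sum of 3 rank-1 terms, T = [0, 0, 1] ⊗ [0, 1, -1] ⊗ [0, -4, -2] + [1, -2, 0] ⊗ [1, 2, 2] ⊗ [0, -2, -2] + [1, 0, 1] ⊗ [1, 0, -1] ⊗ [-8, 4, 4] (written with every a and b primitive with positive leading entry and the scale carried by c; CP decompositions are not unique, and this one is verified by expanding entrywise), so rank(T) ≤ 3.
These bounds meet, so rank(T) = 3.

3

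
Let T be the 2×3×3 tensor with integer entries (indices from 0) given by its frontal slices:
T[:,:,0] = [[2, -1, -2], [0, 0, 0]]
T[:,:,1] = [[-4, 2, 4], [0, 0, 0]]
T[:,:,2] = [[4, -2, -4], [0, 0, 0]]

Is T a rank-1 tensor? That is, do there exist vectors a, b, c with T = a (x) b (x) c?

If T = a (x) b (x) c then every fibre of T is a multiple of the corresponding factor, so read the factors off the fibres through the nonzero entry T[0,0,0] = 2.
The mode-1 fibre T[:,0,0] = [2, 0] gives a = (1, 0) (primitive direction); the mode-2 fibre T[0,:,0] = [2, -1, -2] gives b = (2, -1, -2); then c[k] = T[0,0,k] / (a[0]·b[0]) = [2, -4, 4] / 2 = (1, -2, 2).
Expanding (1, 0) (x) (2, -1, -2) (x) (1, -2, 2) reproduces all 18 entries of T, so T = (1, 0) (x) (2, -1, -2) (x) (1, -2, 2) and rank(T) ≤ 1.
Equivalently every frontal slice T[:,:,k] is c[k] times the rank-1 matrix (1, 0) (x) (2, -1, -2). So T has rank 1 (it is nonzero).

Yes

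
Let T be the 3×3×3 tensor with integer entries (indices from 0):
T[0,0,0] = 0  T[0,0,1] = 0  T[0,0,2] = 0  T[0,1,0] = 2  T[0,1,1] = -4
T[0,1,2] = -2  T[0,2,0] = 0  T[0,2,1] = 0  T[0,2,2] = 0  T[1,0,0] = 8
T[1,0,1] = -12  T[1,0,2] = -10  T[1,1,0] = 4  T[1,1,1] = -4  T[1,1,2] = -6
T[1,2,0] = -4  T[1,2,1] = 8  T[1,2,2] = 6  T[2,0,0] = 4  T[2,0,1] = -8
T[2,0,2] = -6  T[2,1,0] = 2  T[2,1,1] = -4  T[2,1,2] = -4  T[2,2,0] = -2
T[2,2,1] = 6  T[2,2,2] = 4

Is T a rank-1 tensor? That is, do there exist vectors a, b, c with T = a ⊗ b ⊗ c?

The mode-2 unfolding of T (rows indexed by j, columns by (i,k) = (0,0), (0,1), (0,2), (1,0), (1,1), (1,2), (2,0), (2,1), (2,2)) is [[0, 0, 0, 8, -12, -10, 4, -8, -6], [2, -4, -2, 4, -4, -6, 2, -4, -4], [0, 0, 0, -4, 8, 6, -2, 6, 4]].
There the 3×3 minor on rows j ∈ {0, 1, 2}, columns (i,k) ∈ {(0,0), (1,0), (1,1)} is det [[0, 8, -12], [2, 4, -4], [0, -4, 8]] = -32 ≠ 0, so this unfolding has rank ≥ 3; CP rank is at least every unfolding rank, so rank(T) ≥ 3.
In particular rank(T) ≥ 3 > 1, so T is not rank-1.

No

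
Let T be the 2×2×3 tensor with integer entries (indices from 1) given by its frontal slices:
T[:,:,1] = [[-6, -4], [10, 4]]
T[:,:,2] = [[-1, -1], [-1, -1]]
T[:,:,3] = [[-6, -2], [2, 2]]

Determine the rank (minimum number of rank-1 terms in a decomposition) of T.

Lower bound: the mode-3 unfolding of T (rows indexed by k, columns by (i,j) = (1,1), (1,2), (2,1), (2,2)) is [[-6, -4, 10, 4], [-1, -1, -1, -1], [-6, -2, 2, 2]].
There the 3×3 minor on rows k ∈ {1, 2, 3}, columns (i,j) ∈ {(1,1), (1,2), (2,1)} is det [[-6, -4, 10], [-1, -1, -1], [-6, -2, 2]] = -48 ≠ 0, so this unfolding has rank ≥ 3; CP rank is at least every unfolding rank, so rank(T) ≥ 3. (Unfolding ranks only ever bound the CP rank from below — rank(T) can be strictly larger than all of them — so the matching upper bound has to come from an explicit 3-term decomposition.)
Upper bound: T is a sum of 3 rank-1 terms, T = [1, -1] ⊗ [2, 1] ⊗ [-4, 0, -2] + [1, 1] ⊗ [1, 1] ⊗ [-2, -1, 2] + [1, 1] ⊗ [2, 1] ⊗ [2, 0, -2] (one valid choice — decompositions are not unique — normalised so each a, b is primitive with positive first nonzero entry; check it by expanding all entries), so rank(T) ≤ 3.
These bounds meet, so rank(T) = 3.

3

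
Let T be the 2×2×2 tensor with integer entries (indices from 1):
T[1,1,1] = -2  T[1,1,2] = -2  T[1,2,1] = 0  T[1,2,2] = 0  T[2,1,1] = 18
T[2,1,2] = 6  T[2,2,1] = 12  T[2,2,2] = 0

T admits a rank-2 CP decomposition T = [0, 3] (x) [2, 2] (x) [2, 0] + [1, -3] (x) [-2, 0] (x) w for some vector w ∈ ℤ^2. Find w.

w = [1, 1]

Subtract the known terms from T to get the rank-1 residual R = [1, -3] (x) [-2, 0] (x) w, so R[i,j,k] = a[i]·b[j]·w[k]. Pick indices with nonzero a[1]·b[1] = (1)·(-2) = -2. Only the fibre through (1,1,·) is needed: R[1,1,:] = T[1,1,:] − Σₗ aₗ[1]bₗ[1]cₗ = [-2, -2] − (0)·(2)·[2, 0] = [-2, -2]. Then w[k] = R[1,1,k] / -2 for each k, giving w = [-2, -2] / -2 = [1, 1].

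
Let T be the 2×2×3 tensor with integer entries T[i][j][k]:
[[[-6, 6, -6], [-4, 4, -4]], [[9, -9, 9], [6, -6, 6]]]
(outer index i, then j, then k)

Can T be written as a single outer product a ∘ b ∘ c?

The mode-1 fibre T[:,0,0] = [-6, 9] gives a = [2, -3] (primitive direction); the mode-2 fibre T[0,:,0] = [-6, -4] gives b = [3, 2]; then c[k] = T[0,0,k] / (a[0]·b[0]) = [-6, 6, -6] / 6 = [-1, 1, -1].
Expanding [2, -3] ∘ [3, 2] ∘ [-1, 1, -1] reproduces all 12 entries of T, so T = [2, -3] ∘ [3, 2] ∘ [-1, 1, -1] and rank(T) ≤ 1.
Equivalently every frontal slice T[:,:,k] is c[k] times the rank-1 matrix [2, -3] ∘ [3, 2]. So T has rank 1 (it is nonzero).

Yes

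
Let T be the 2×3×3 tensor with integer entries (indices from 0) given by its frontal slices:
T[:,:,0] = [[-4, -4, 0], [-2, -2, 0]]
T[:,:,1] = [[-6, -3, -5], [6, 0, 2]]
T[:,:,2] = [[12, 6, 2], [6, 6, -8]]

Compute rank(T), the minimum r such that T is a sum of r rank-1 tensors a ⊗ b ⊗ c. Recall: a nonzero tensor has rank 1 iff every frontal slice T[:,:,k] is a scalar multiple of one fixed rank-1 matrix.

3

Lower bound: in the mode-3 unfolding of T (rows indexed by k, columns by (i,j)) the 3×3 minor on rows k ∈ {0, 1, 2}, columns (i,j) ∈ {(0,0), (0,1), (0,2)} is det [[-4, -4, 0], [-6, -3, -5], [12, 6, 2]] = 96 ≠ 0, so that unfolding has rank ≥ 3 and hence rank(T) ≥ 3 (CP rank is at least every unfolding rank, though it can be larger).
Upper bound: T is a sum of 3 rank-1 terms, T = [1, -1] ⊗ [1, 0, 1] ⊗ [0, -4, 4] + [1, 2] ⊗ [2, 1, -1] ⊗ [0, 1, 2] + [2, 1] ⊗ [1, 1, 0] ⊗ [-2, -2, 2] (written with every a and b primitive with positive leading entry and the scale carried by c; CP decompositions are not unique, and this one is verified by expanding entrywise), so rank(T) ≤ 3.
These bounds meet, so rank(T) = 3.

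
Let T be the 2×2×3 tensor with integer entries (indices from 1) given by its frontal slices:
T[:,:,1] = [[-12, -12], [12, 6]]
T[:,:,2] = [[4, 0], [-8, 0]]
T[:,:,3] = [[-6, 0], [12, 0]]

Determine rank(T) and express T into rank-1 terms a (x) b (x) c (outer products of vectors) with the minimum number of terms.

rank(T) = 2

Lower bound: in the mode-3 unfolding of T (rows indexed by k, columns by (i,j)) the 2×2 minor on rows k ∈ {1, 2}, columns (i,j) ∈ {(1,1), (1,2)} is det [[-12, -12], [4, 0]] = 48 ≠ 0, so that unfolding has rank ≥ 2 and hence rank(T) ≥ 2 (CP rank is at least every unfolding rank, though it can be larger).
Upper bound: with S_k = T[:,:,k], the two rank-1 terms a₁b₁ᵀ, a₂b₂ᵀ are the rank-1 members of the pencil x·S₁ + y·S₂.
det(x·S₁ + y·S₂) is 72·x² − 72·xy = 72·(x − y)(x), vanishing at (x:y) = (1:1) and (0:1).
M₁ = S₁ + S₂ = [[-8, -12], [4, 6]] = (-2)·[2, -1][2, 3]ᵀ and M₂ = S₂ = [[4, 0], [-8, 0]] = 4·[1, -2][1, 0]ᵀ, so take a₁ = [2, -1], b₁ = [2, 3], a₂ = [1, -2], b₂ = [1, 0].
Each slice is an integer combination of E₁ = a₁b₁ᵀ and E₂ = a₂b₂ᵀ: S₁ = −2·E₁ − 4·E₂, S₂ = 4·E₂, S₃ = −6·E₂; reading off coefficients, c₁ = [-2, 0, 0] and c₂ = [-4, 4, -6].
Hence T = [2, -1] (x) [2, 3] (x) [-2, 0, 0] + [1, -2] (x) [1, 0] (x) [-4, 4, -6], so rank(T) ≤ 2.
These bounds meet, so rank(T) = 2.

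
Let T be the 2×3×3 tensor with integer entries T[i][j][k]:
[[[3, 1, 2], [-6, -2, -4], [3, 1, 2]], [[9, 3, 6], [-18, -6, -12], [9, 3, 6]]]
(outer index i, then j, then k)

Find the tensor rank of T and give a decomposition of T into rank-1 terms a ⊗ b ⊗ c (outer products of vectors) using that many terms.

rank(T) = 1

Lower bound: T ≠ 0 (e.g. T[0,0,0] = 3), so rank(T) ≥ 1.
Upper bound: the mode-1 fibre T[:,0,0] = [3, 9] gives a = (1, 3) (primitive direction); the mode-2 fibre T[0,:,0] = [3, -6, 3] gives b = (1, -2, 1); then c[k] = T[0,0,k] / (a[0]·b[0]) = [3, 1, 2] / 1 = (3, 1, 2).
Expanding (1, 3) ⊗ (1, -2, 1) ⊗ (3, 1, 2) reproduces all 18 entries of T, so T = (1, 3) ⊗ (1, -2, 1) ⊗ (3, 1, 2) and rank(T) ≤ 1.
These bounds meet, so rank(T) = 1.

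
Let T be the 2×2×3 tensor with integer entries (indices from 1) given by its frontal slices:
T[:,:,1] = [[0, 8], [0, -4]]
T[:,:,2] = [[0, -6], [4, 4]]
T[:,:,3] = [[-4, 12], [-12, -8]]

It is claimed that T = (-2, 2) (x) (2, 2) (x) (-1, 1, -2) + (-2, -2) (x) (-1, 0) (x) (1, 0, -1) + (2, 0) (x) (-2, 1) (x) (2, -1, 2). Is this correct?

No

Reconstruct entry (1,1,1) from the claimed factors: Σₗ aₗ[1]bₗ[1]cₗ[1] = (-2)·(2)·(-1) + (-2)·(-1)·(1) + (2)·(-2)·(2) = -2, but T[1,1,1] = 0. The claim is false.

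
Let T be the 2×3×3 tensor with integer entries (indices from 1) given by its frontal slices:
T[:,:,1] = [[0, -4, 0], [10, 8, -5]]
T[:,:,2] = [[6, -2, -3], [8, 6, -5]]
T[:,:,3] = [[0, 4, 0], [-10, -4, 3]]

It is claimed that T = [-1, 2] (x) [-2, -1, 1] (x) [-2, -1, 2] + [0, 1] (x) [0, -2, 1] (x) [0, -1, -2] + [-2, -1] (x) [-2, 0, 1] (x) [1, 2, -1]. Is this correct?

No

Reconstruct entry (1,2,1) from the claimed factors: Σₗ aₗ[1]bₗ[2]cₗ[1] = (-1)·(-1)·(-2) + (0)·(-2)·(0) + (-2)·(0)·(1) = -2, but T[1,2,1] = -4. The claim is false.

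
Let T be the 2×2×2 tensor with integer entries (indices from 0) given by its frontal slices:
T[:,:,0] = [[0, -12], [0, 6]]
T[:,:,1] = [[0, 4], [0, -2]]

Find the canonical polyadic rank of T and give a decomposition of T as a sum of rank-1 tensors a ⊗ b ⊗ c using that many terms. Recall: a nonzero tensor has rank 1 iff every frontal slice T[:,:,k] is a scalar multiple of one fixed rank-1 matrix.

rank(T) = 1

Lower bound: T ≠ 0 (e.g. T[0,1,0] = -12), so rank(T) ≥ 1.
Upper bound: if T = a ⊗ b ⊗ c then every fibre of T is a multiple of the corresponding factor, so read the factors off the fibres through the nonzero entry T[0,1,0] = -12.
The mode-1 fibre T[:,1,0] = [-12, 6] gives a = [2, -1] (primitive direction); the mode-2 fibre T[0,:,0] = [0, -12] gives b = [0, 1]; then c[k] = T[0,1,k] / (a[0]·b[1]) = [-12, 4] / 2 = [-6, 2].
Expanding [2, -1] ⊗ [0, 1] ⊗ [-6, 2] reproduces all 8 entries of T, so T = [2, -1] ⊗ [0, 1] ⊗ [-6, 2] and rank(T) ≤ 1.
These bounds meet, so rank(T) = 1.
Check entry T[0,0,1] = 0: (2)·(0)·(2) = 0.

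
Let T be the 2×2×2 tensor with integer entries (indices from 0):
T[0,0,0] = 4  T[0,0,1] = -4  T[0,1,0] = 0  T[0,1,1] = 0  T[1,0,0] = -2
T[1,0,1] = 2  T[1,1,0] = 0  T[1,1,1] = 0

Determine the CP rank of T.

1

Lower bound: T ≠ 0 (e.g. T[0,0,0] = 4), so rank(T) ≥ 1.
Upper bound: if T = a ⊗ b ⊗ c then every fibre of T is a multiple of the corresponding factor, so read the factors off the fibres through the nonzero entry T[0,0,0] = 4.
The mode-1 fibre T[:,0,0] = [4, -2] gives a = [2, -1] (primitive direction); the mode-2 fibre T[0,:,0] = [4, 0] gives b = [1, 0]; then c[k] = T[0,0,k] / (a[0]·b[0]) = [4, -4] / 2 = [2, -2].
Expanding [2, -1] ⊗ [1, 0] ⊗ [2, -2] reproduces all 8 entries of T, so T = [2, -1] ⊗ [1, 0] ⊗ [2, -2] and rank(T) ≤ 1.
These bounds meet, so rank(T) = 1.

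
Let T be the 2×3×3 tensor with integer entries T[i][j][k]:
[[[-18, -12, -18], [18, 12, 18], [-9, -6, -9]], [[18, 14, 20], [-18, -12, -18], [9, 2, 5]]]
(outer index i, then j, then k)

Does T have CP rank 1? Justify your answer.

The mode-2 unfolding of T (rows indexed by j, columns by (i,k) = (0,0), (0,1), (0,2), (1,0), (1,1), (1,2)) is [[-18, -12, -18, 18, 14, 20], [18, 12, 18, -18, -12, -18], [-9, -6, -9, 9, 2, 5]].
There the 2×2 minor on rows j ∈ {0, 1}, columns (i,k) ∈ {(0,0), (1,1)} is det [[-18, 14], [18, -12]] = -36 ≠ 0, so this unfolding has rank ≥ 2; CP rank is at least every unfolding rank, so rank(T) ≥ 2.
In particular rank(T) ≥ 2 > 1, so T is not rank-1.

No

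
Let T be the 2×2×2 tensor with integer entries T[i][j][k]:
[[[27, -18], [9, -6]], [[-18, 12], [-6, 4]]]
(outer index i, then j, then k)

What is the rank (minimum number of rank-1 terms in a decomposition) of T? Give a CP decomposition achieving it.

rank(T) = 1

Lower bound: T ≠ 0 (e.g. T[0,0,0] = 27), so rank(T) ≥ 1.
Upper bound: the mode-1 fibre T[:,0,0] = [27, -18] gives a = (3, -2) (primitive direction); the mode-2 fibre T[0,:,0] = [27, 9] gives b = (3, 1); then c[k] = T[0,0,k] / (a[0]·b[0]) = [27, -18] / 9 = (3, -2).
Expanding (3, -2) (x) (3, 1) (x) (3, -2) reproduces all 8 entries of T, so T = (3, -2) (x) (3, 1) (x) (3, -2) and rank(T) ≤ 1.
These bounds meet, so rank(T) = 1.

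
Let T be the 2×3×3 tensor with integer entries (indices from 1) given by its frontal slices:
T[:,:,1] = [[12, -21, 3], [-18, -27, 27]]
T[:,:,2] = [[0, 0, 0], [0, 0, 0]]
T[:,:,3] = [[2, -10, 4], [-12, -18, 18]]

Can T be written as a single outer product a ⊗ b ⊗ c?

The mode-2 unfolding of T (rows indexed by j, columns by (i,k) = (1,1), (1,2), (1,3), (2,1), (2,2), (2,3)) is [[12, 0, 2, -18, 0, -12], [-21, 0, -10, -27, 0, -18], [3, 0, 4, 27, 0, 18]].
There the 2×2 minor on rows j ∈ {1, 2}, columns (i,k) ∈ {(1,1), (1,3)} is det [[12, 2], [-21, -10]] = -78 ≠ 0, so this unfolding has rank ≥ 2; CP rank is at least every unfolding rank, so rank(T) ≥ 2.
In particular rank(T) ≥ 2 > 1, so T is not rank-1.

No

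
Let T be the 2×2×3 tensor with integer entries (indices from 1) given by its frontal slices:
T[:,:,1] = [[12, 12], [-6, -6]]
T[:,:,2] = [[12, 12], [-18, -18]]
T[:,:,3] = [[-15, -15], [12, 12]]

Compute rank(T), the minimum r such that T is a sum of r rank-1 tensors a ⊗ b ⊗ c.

2

Lower bound: the mode-3 unfolding of T (rows indexed by k, columns by (i,j) = (1,1), (1,2), (2,1), (2,2)) is [[12, 12, -6, -6], [12, 12, -18, -18], [-15, -15, 12, 12]].
There the 2×2 minor on rows k ∈ {1, 2}, columns (i,j) ∈ {(1,1), (2,1)} is det [[12, -6], [12, -18]] = -144 ≠ 0, so this unfolding has rank ≥ 2; CP rank is at least every unfolding rank, so rank(T) ≥ 2. (This is only a lower bound: in general the CP rank may exceed every unfolding rank, so we still need to exhibit 2 rank-1 terms summing to T.)
Upper bound — finding two terms. Every mode-2 slice of T is a multiple of one matrix: T[:,j,:] = b[j]·M with b = [1, 1] and M = [[12, 12, -15], [-6, -18, 12]] (rows indexed by i, columns by k). So it suffices to write M as a sum of two rank-1 matrices.
Splitting M by its rows (i = 1, 2), M = [1, 0][12, 12, -15]ᵀ + [0, 1][-6, -18, 12]ᵀ.
Hence T = [1, 0] ⊗ [1, 1] ⊗ [12, 12, -15] + [0, 1] ⊗ [1, 1] ⊗ [-6, -18, 12], so rank(T) ≤ 2.
These bounds meet, so rank(T) = 2.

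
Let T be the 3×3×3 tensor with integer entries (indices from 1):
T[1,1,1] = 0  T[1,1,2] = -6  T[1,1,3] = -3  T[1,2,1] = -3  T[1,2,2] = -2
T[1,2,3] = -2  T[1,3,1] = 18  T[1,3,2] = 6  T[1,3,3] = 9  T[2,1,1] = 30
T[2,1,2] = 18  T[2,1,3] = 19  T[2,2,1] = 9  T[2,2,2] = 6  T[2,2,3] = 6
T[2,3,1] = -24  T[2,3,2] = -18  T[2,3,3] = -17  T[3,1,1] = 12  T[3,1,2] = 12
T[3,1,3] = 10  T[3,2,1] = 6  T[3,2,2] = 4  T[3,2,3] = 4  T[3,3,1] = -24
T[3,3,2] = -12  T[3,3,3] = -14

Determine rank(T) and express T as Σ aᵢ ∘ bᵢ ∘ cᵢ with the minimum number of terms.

Lower bound: the mode-2 unfolding of T (rows indexed by j, columns by (i,k) = (1,1), (1,2), (1,3), (2,1), (2,2), (2,3), (3,1), (3,2), (3,3)) is [[0, -6, -3, 30, 18, 19, 12, 12, 10], [-3, -2, -2, 9, 6, 6, 6, 4, 4], [18, 6, 9, -24, -18, -17, -24, -12, -14]].
There the 2×2 minor on rows j ∈ {1, 2}, columns (i,k) ∈ {(1,1), (1,2)} is det [[0, -6], [-3, -2]] = -18 ≠ 0, so this unfolding has rank ≥ 2; CP rank is at least every unfolding rank, so rank(T) ≥ 2. (Unfolding ranks only ever bound the CP rank from below — rank(T) can be strictly larger than all of them — so the matching upper bound has to come from an explicit 2-term decomposition.)
Upper bound — finding two terms. Write S_k = T[:,:,k] for the frontal slices: S₁ = [[0, -3, 18], [30, 9, -24], [12, 6, -24]], S₂ = [[-6, -2, 6], [18, 6, -18], [12, 4, -12]], S₃ = [[-3, -2, 9], [19, 6, -17], [10, 4, -14]].
If T = a₁ ∘ b₁ ∘ c₁ + a₂ ∘ b₂ ∘ c₂ then each S_k = c₁[k]·a₁b₁ᵀ + c₂[k]·a₂b₂ᵀ. S₁ and S₂ are linearly independent, so a₁b₁ᵀ and a₂b₂ᵀ must span the same plane of matrices: they are the rank-1 matrices of the form x·S₁ + y·S₂.
The 2×2 minor of x·S₁ + y·S₂ on rows {1,2}, columns {1,2} is 90·x² + 60·xy = 30·(3·x + 2·y)(x), vanishing at (x:y) = (2:-3) and (0:1).
M₁ = 2·S₁ − 3·S₂ = [[18, 0, 18], [6, 0, 6], [-12, 0, -12]] = 6·[3, 1, -2][1, 0, 1]ᵀ and M₂ = S₂ = [[-6, -2, 6], [18, 6, -18], [12, 4, -12]] = (-2)·[1, -3, -2][3, 1, -3]ᵀ, so take a₁ = [3, 1, -2], b₁ = [1, 0, 1], a₂ = [1, -3, -2], b₂ = [3, 1, -3].
Each slice is an integer combination of E₁ = a₁b₁ᵀ and E₂ = a₂b₂ᵀ: S₁ = 3·E₁ − 3·E₂, S₂ = −2·E₂, S₃ = E₁ − 2·E₂; reading off coefficients, c₁ = [3, 0, 1] and c₂ = [-3, -2, -2].
Hence T = [3, 1, -2] ∘ [1, 0, 1] ∘ [3, 0, 1] + [1, -3, -2] ∘ [3, 1, -3] ∘ [-3, -2, -2], so rank(T) ≤ 2.
These bounds meet, so rank(T) = 2.

rank(T) = 2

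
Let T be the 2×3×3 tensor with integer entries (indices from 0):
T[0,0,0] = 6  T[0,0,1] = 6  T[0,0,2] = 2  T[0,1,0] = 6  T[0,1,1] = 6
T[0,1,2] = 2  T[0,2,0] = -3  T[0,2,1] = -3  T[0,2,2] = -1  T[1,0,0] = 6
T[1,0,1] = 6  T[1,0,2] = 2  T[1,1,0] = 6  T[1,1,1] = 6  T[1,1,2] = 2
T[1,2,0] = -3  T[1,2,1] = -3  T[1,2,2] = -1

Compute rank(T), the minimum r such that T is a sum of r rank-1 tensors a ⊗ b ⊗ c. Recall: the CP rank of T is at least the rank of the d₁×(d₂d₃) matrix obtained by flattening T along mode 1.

Lower bound: T ≠ 0 (e.g. T[0,0,0] = 6), so rank(T) ≥ 1.
Upper bound: the mode-1 fibre T[:,0,0] = [6, 6] gives a = (1, 1) (primitive direction); the mode-2 fibre T[0,:,0] = [6, 6, -3] gives b = (2, 2, -1); then c[k] = T[0,0,k] / (a[0]·b[0]) = [6, 6, 2] / 2 = (3, 3, 1).
Expanding (1, 1) ⊗ (2, 2, -1) ⊗ (3, 3, 1) reproduces all 18 entries of T, so T = (1, 1) ⊗ (2, 2, -1) ⊗ (3, 3, 1) and rank(T) ≤ 1.
These bounds meet, so rank(T) = 1.

1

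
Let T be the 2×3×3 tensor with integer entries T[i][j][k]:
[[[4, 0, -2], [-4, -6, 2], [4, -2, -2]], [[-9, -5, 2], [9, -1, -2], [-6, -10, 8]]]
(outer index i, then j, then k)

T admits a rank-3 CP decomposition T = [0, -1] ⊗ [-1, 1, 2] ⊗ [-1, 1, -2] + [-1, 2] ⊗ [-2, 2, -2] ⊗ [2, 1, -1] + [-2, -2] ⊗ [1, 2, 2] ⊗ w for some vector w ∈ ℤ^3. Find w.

Subtract the known terms from T to get the rank-1 residual R = [-2, -2] ⊗ [1, 2, 2] ⊗ w, so R[i,j,k] = a[i]·b[j]·w[k]. Pick indices with nonzero a[0]·b[0] = (-2)·(1) = -2. Only the fibre through (0,0,·) is needed: R[0,0,:] = T[0,0,:] − Σₗ aₗ[0]bₗ[0]cₗ = [4, 0, -2] − (0)·(-1)·[-1, 1, -2] − (-1)·(-2)·[2, 1, -1] = [0, -2, 0]. Then w[k] = R[0,0,k] / -2 for each k, giving w = [0, -2, 0] / -2 = [0, 1, 0].

w = [0, 1, 0]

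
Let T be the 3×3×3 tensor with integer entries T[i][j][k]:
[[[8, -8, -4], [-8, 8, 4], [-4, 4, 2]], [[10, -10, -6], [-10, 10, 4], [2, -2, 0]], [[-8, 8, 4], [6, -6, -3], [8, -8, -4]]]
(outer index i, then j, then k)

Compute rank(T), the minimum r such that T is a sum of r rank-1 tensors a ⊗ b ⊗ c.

Lower bound: the mode-1 unfolding of T (rows indexed by i, columns by (j,k) = (0,0), (0,1), (0,2), (1,0), (1,1), (1,2), (2,0), (2,1), (2,2)) is [[8, -8, -4, -8, 8, 4, -4, 4, 2], [10, -10, -6, -10, 10, 4, 2, -2, 0], [-8, 8, 4, 6, -6, -3, 8, -8, -4]].
There the 3×3 minor on rows i ∈ {0, 1, 2}, columns (j,k) ∈ {(0,0), (0,2), (1,0)} is det [[8, -4, -8], [10, -6, -10], [-8, 4, 6]] = 16 ≠ 0, so this unfolding has rank ≥ 3; CP rank is at least every unfolding rank, so rank(T) ≥ 3. (This is only a lower bound: in general the CP rank may exceed every unfolding rank, so we still need to exhibit 3 rank-1 terms summing to T.)
Upper bound: T is a sum of 3 rank-1 terms, T = [0, 1, 0] ⊗ [1, 1, -1] ⊗ [2, -2, -2] + [0, 2, 1] ⊗ [0, 1, -2] ⊗ [-2, 2, 1] + [1, 1, -1] ⊗ [2, -2, -1] ⊗ [4, -4, -2] (one valid choice — decompositions are not unique — normalised so each a, b is primitive with positive first nonzero entry; check it by expanding all entries), so rank(T) ≤ 3.
These bounds meet, so rank(T) = 3.
Check entry T[0,2,1] = 4: (0)·(-1)·(-2) + (0)·(-2)·(2) + (1)·(-1)·(-4) = 4.

3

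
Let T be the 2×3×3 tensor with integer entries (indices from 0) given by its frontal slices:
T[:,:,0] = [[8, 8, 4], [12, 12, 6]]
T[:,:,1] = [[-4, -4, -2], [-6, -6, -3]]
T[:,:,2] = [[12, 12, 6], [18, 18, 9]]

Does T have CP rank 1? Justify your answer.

If T = a ⊗ b ⊗ c then every fibre of T is a multiple of the corresponding factor, so read the factors off the fibres through the nonzero entry T[0,0,0] = 8.
The mode-1 fibre T[:,0,0] = [8, 12] gives a = [2, 3] (primitive direction); the mode-2 fibre T[0,:,0] = [8, 8, 4] gives b = [2, 2, 1]; then c[k] = T[0,0,k] / (a[0]·b[0]) = [8, -4, 12] / 4 = [2, -1, 3].
Expanding [2, 3] ⊗ [2, 2, 1] ⊗ [2, -1, 3] reproduces all 18 entries of T, so T = [2, 3] ⊗ [2, 2, 1] ⊗ [2, -1, 3] and rank(T) ≤ 1.
Equivalently every frontal slice T[:,:,k] is c[k] times the rank-1 matrix [2, 3] ⊗ [2, 2, 1]. So T has rank 1 (it is nonzero).

Yes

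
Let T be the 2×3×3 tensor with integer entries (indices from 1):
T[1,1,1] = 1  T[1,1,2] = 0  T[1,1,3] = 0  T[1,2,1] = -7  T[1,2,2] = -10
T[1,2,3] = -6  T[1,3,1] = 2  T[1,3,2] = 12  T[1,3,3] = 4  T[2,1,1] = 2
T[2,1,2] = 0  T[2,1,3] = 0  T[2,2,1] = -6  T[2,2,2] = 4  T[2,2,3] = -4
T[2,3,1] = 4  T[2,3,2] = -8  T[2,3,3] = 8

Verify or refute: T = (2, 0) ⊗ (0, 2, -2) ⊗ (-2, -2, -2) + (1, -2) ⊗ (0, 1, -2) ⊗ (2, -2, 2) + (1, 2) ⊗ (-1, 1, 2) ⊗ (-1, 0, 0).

Yes

Reconstruct entrywise from the claimed factors. For example, T[1,2,2] = -10 and Σₗ aₗ[1]bₗ[2]cₗ[2] = (2)·(2)·(-2) + (1)·(1)·(-2) + (1)·(1)·(0) = -10; checking all 18 entries, every one matches. The claim holds.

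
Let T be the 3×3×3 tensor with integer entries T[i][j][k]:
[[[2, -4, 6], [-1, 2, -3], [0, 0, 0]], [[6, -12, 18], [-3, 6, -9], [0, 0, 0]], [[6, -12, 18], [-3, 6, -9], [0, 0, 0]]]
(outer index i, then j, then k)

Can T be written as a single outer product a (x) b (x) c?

Yes

If T = a (x) b (x) c then every fibre of T is a multiple of the corresponding factor, so read the factors off the fibres through the nonzero entry T[0,0,0] = 2.
The mode-1 fibre T[:,0,0] = [2, 6, 6] gives a = [1, 3, 3] (primitive direction); the mode-2 fibre T[0,:,0] = [2, -1, 0] gives b = [2, -1, 0]; then c[k] = T[0,0,k] / (a[0]·b[0]) = [2, -4, 6] / 2 = [1, -2, 3].
Expanding [1, 3, 3] (x) [2, -1, 0] (x) [1, -2, 3] reproduces all 27 entries of T, so T = [1, 3, 3] (x) [2, -1, 0] (x) [1, -2, 3] and rank(T) ≤ 1.
Equivalently every frontal slice T[:,:,k] is c[k] times the rank-1 matrix [1, 3, 3] (x) [2, -1, 0]. So T has rank 1 (it is nonzero).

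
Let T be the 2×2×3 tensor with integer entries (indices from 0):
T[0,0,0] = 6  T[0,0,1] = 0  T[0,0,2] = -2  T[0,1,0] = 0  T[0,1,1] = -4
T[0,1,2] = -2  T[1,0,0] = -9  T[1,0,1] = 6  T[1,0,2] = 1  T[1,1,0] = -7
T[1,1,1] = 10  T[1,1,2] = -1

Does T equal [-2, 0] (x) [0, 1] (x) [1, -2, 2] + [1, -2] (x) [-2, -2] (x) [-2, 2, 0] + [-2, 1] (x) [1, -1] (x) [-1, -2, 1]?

Reconstruct entrywise from the claimed factors. For example, T[1,0,1] = 6 and Σₗ aₗ[1]bₗ[0]cₗ[1] = (0)·(0)·(-2) + (-2)·(-2)·(2) + (1)·(1)·(-2) = 6; checking all 12 entries, every one matches. The claim holds.

Yes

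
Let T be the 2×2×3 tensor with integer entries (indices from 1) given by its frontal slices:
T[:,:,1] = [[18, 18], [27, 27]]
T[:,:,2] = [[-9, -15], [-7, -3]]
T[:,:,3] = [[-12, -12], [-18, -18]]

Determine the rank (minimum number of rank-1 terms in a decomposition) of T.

2

Lower bound: the mode-2 unfolding of T (rows indexed by j, columns by (i,k) = (1,1), (1,2), (1,3), (2,1), (2,2), (2,3)) is [[18, -9, -12, 27, -7, -18], [18, -15, -12, 27, -3, -18]].
There the 2×2 minor on rows j ∈ {1, 2}, columns (i,k) ∈ {(1,1), (1,2)} is det [[18, -9], [18, -15]] = -108 ≠ 0, so this unfolding has rank ≥ 2; CP rank is at least every unfolding rank, so rank(T) ≥ 2. (Flattening ranks never certify an upper bound on CP rank; for that we must actually write T with 2 rank-1 terms.)
Upper bound — finding two terms. Write S_k = T[:,:,k] for the frontal slices: S₁ = [[18, 18], [27, 27]], S₂ = [[-9, -15], [-7, -3]], S₃ = [[-12, -12], [-18, -18]].
If T = a₁ ⊗ b₁ ⊗ c₁ + a₂ ⊗ b₂ ⊗ c₂ then each S_k = c₁[k]·a₁b₁ᵀ + c₂[k]·a₂b₂ᵀ. S₁ and S₂ are linearly independent, so a₁b₁ᵀ and a₂b₂ᵀ must span the same plane of matrices: they are the rank-1 matrices of the form x·S₁ + y·S₂.
det(x·S₁ + y·S₂) is 234·xy − 78·y² = 78·(3·x − y)(y), vanishing at (x:y) = (1:3) and (1:0).
M₁ = S₁ + 3·S₂ = [[-9, -27], [6, 18]] = (-3)·[3, -2][1, 3]ᵀ and M₂ = S₁ = [[18, 18], [27, 27]] = 9·[2, 3][1, 1]ᵀ, so take a₁ = [3, -2], b₁ = [1, 3], a₂ = [2, 3], b₂ = [1, 1].
Each slice is an integer combination of E₁ = a₁b₁ᵀ and E₂ = a₂b₂ᵀ: S₁ = 9·E₂, S₂ = −E₁ − 3·E₂, S₃ = −6·E₂; reading off coefficients, c₁ = [0, -1, 0] and c₂ = [9, -3, -6].
Hence T = [3, -2] ⊗ [1, 3] ⊗ [0, -1, 0] + [2, 3] ⊗ [1, 1] ⊗ [9, -3, -6], so rank(T) ≤ 2.
These bounds meet, so rank(T) = 2.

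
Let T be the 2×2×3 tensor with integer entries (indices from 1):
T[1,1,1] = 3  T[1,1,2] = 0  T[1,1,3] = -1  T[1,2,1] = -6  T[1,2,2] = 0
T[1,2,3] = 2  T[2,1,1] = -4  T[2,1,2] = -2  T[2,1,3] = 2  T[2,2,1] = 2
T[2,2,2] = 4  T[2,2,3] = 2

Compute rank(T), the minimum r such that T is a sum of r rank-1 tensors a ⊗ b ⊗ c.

3

Lower bound: the mode-3 unfolding of T (rows indexed by k, columns by (i,j) = (1,1), (1,2), (2,1), (2,2)) is [[3, -6, -4, 2], [0, 0, -2, 4], [-1, 2, 2, 2]].
There the 3×3 minor on rows k ∈ {1, 2, 3}, columns (i,j) ∈ {(1,1), (2,1), (2,2)} is det [[3, -4, 2], [0, -2, 4], [-1, 2, 2]] = -24 ≠ 0, so this unfolding has rank ≥ 3; CP rank is at least every unfolding rank, so rank(T) ≥ 3. (This is only a lower bound: in general the CP rank may exceed every unfolding rank, so we still need to exhibit 3 rank-1 terms summing to T.)
Upper bound: T is a sum of 3 rank-1 terms, T = [0, 1] ⊗ [1, 1] ⊗ [-2, 0, 2] + [1, -2] ⊗ [1, -2] ⊗ [1, 1, 0] + [1, 0] ⊗ [1, -2] ⊗ [2, -1, -1] (written with every a and b primitive with positive leading entry and the scale carried by c; CP decompositions are not unique, and this one is verified by expanding entrywise), so rank(T) ≤ 3.
These bounds meet, so rank(T) = 3.
Check entry T[2,2,2] = 4: (1)·(1)·(0) + (-2)·(-2)·(1) + (0)·(-2)·(-1) = 4.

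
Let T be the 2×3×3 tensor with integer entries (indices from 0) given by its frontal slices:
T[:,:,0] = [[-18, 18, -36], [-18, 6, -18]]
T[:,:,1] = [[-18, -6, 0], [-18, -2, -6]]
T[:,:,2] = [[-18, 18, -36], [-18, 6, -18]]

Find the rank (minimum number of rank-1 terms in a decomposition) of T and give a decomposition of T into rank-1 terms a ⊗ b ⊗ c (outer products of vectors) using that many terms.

rank(T) = 2

Lower bound: the mode-1 unfolding of T (rows indexed by i, columns by (j,k) = (0,0), (0,1), (0,2), (1,0), (1,1), (1,2), (2,0), (2,1), (2,2)) is [[-18, -18, -18, 18, -6, 18, -36, 0, -36], [-18, -18, -18, 6, -2, 6, -18, -6, -18]].
There the 2×2 minor on rows i ∈ {0, 1}, columns (j,k) ∈ {(0,0), (1,0)} is det [[-18, 18], [-18, 6]] = 216 ≠ 0, so this unfolding has rank ≥ 2; CP rank is at least every unfolding rank, so rank(T) ≥ 2. (Flattening ranks never certify an upper bound on CP rank; for that we must actually write T with 2 rank-1 terms.)
Upper bound — finding two terms. Write S_k = T[:,:,k] for the frontal slices: S₀ = [[-18, 18, -36], [-18, 6, -18]], S₁ = [[-18, -6, 0], [-18, -2, -6]], S₂ = [[-18, 18, -36], [-18, 6, -18]].
If T = a₁ ⊗ b₁ ⊗ c₁ + a₂ ⊗ b₂ ⊗ c₂ then each S_k = c₁[k]·a₁b₁ᵀ + c₂[k]·a₂b₂ᵀ. S₀ and S₁ are linearly independent, so a₁b₁ᵀ and a₂b₂ᵀ must span the same plane of matrices: they are the rank-1 matrices of the form x·S₀ + y·S₁.
The 2×2 minor of x·S₀ + y·S₁ on rows {0,1}, columns {0,1} is 216·x² + 144·xy − 72·y² = 72·(3·x − y)(x + y), vanishing at (x:y) = (1:3) and (1:-1).
M₁ = S₀ + 3·S₁ = [[-72, 0, -36], [-72, 0, -36]] = (-36)·[1, 1][2, 0, 1]ᵀ and M₂ = S₀ − S₁ = [[0, 24, -36], [0, 8, -12]] = 4·[3, 1][0, 2, -3]ᵀ, so take a₁ = [1, 1], b₁ = [2, 0, 1], a₂ = [3, 1], b₂ = [0, 2, -3].
Each slice is an integer combination of E₁ = a₁b₁ᵀ and E₂ = a₂b₂ᵀ: S₀ = −9·E₁ + 3·E₂, S₁ = −9·E₁ − E₂, S₂ = −9·E₁ + 3·E₂; reading off coefficients, c₁ = [-9, -9, -9] and c₂ = [3, -1, 3].
Hence T = [1, 1] ⊗ [2, 0, 1] ⊗ [-9, -9, -9] + [3, 1] ⊗ [0, 2, -3] ⊗ [3, -1, 3], so rank(T) ≤ 2.
These bounds meet, so rank(T) = 2.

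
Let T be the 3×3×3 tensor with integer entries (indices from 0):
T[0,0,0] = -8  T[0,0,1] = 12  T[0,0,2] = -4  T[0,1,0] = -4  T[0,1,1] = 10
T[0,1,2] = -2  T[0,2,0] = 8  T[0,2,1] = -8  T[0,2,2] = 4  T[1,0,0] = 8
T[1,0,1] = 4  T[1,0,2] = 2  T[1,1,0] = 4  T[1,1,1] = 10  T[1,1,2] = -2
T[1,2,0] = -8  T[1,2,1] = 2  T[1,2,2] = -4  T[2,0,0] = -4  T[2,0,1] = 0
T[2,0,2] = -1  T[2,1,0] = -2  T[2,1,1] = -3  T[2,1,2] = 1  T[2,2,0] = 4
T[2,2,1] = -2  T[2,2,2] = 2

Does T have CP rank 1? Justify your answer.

The mode-1 unfolding of T (rows indexed by i, columns by (j,k) = (0,0), (0,1), (0,2), (1,0), (1,1), (1,2), (2,0), (2,1), (2,2)) is [[-8, 12, -4, -4, 10, -2, 8, -8, 4], [8, 4, 2, 4, 10, -2, -8, 2, -4], [-4, 0, -1, -2, -3, 1, 4, -2, 2]].
There the 3×3 minor on rows i ∈ {0, 1, 2}, columns (j,k) ∈ {(0,0), (0,1), (0,2)} is det [[-8, 12, -4], [8, 4, 2], [-4, 0, -1]] = -32 ≠ 0, so this unfolding has rank ≥ 3; CP rank is at least every unfolding rank, so rank(T) ≥ 3.
In particular rank(T) ≥ 3 > 1, so T is not rank-1.

No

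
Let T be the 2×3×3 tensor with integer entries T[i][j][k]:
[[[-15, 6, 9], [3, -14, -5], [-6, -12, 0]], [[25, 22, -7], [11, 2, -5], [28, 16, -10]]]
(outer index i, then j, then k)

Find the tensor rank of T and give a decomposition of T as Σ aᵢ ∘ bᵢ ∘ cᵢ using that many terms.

Lower bound: the mode-1 unfolding of T (rows indexed by i, columns by (j,k) = (0,0), (0,1), (0,2), (1,0), (1,1), (1,2), (2,0), (2,1), (2,2)) is [[-15, 6, 9, 3, -14, -5, -6, -12, 0], [25, 22, -7, 11, 2, -5, 28, 16, -10]].
There the 2×2 minor on rows i ∈ {0, 1}, columns (j,k) ∈ {(0,0), (0,1)} is det [[-15, 6], [25, 22]] = -480 ≠ 0, so this unfolding has rank ≥ 2; CP rank is at least every unfolding rank, so rank(T) ≥ 2. (This is only a lower bound: in general the CP rank may exceed every unfolding rank, so we still need to exhibit 2 rank-1 terms summing to T.)
Upper bound — finding two terms. Write S_k = T[:,:,k] for the frontal slices: S₀ = [[-15, 3, -6], [25, 11, 28]], S₁ = [[6, -14, -12], [22, 2, 16]], S₂ = [[9, -5, 0], [-7, -5, -10]].
If T = a₁ ∘ b₁ ∘ c₁ + a₂ ∘ b₂ ∘ c₂ then each S_k = c₁[k]·a₁b₁ᵀ + c₂[k]·a₂b₂ᵀ. S₀ and S₁ are linearly independent, so a₁b₁ᵀ and a₂b₂ᵀ must span the same plane of matrices: they are the rank-1 matrices of the form x·S₀ + y·S₁.
The 2×2 minor of x·S₀ + y·S₁ on rows {0,1}, columns {0,1} is −240·x² + 320·xy + 320·y² = (-80)·(x − 2·y)(3·x + 2·y), vanishing at (x:y) = (2:1) and (2:-3).
M₁ = 2·S₀ + S₁ = [[-24, -8, -24], [72, 24, 72]] = (-8)·(1, -3)(3, 1, 3)ᵀ and M₂ = 2·S₀ − 3·S₁ = [[-48, 48, 24], [-16, 16, 8]] = (-8)·(3, 1)(2, -2, -1)ᵀ, so take a₁ = (1, -3), b₁ = (3, 1, 3), a₂ = (3, 1), b₂ = (2, -2, -1).
Each slice is an integer combination of E₁ = a₁b₁ᵀ and E₂ = a₂b₂ᵀ: S₀ = −3·E₁ − E₂, S₁ = −2·E₁ + 2·E₂, S₂ = E₁ + E₂; reading off coefficients, c₁ = (-3, -2, 1) and c₂ = (-1, 2, 1).
Hence T = (1, -3) ∘ (3, 1, 3) ∘ (-3, -2, 1) + (3, 1) ∘ (2, -2, -1) ∘ (-1, 2, 1), so rank(T) ≤ 2.
These bounds meet, so rank(T) = 2.
Check entry T[1,1,1] = 2: (-3)·(1)·(-2) + (1)·(-2)·(2) = 2.

rank(T) = 2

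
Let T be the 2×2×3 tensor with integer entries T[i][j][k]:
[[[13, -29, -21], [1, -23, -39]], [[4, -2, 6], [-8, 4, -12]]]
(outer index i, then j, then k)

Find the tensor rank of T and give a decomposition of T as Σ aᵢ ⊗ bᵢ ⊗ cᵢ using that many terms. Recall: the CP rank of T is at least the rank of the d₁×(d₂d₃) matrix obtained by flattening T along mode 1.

Lower bound: the mode-1 unfolding of T (rows indexed by i, columns by (j,k) = (0,0), (0,1), (0,2), (1,0), (1,1), (1,2)) is [[13, -29, -21, 1, -23, -39], [4, -2, 6, -8, 4, -12]].
There the 2×2 minor on rows i ∈ {0, 1}, columns (j,k) ∈ {(0,0), (0,1)} is det [[13, -29], [4, -2]] = 90 ≠ 0, so this unfolding has rank ≥ 2; CP rank is at least every unfolding rank, so rank(T) ≥ 2. (Flattening ranks never certify an upper bound on CP rank; for that we must actually write T with 2 rank-1 terms.)
Upper bound — finding two terms. Write S_k = T[:,:,k] for the frontal slices: S₀ = [[13, 1], [4, -8]], S₁ = [[-29, -23], [-2, 4]], S₂ = [[-21, -39], [6, -12]].
If T = a₁ ⊗ b₁ ⊗ c₁ + a₂ ⊗ b₂ ⊗ c₂ then each S_k = c₁[k]·a₁b₁ᵀ + c₂[k]·a₂b₂ᵀ. S₀ and S₁ are linearly independent, so a₁b₁ᵀ and a₂b₂ᵀ must span the same plane of matrices: they are the rank-1 matrices of the form x·S₀ + y·S₁.
det(x·S₀ + y·S₁) is −108·x² + 378·xy − 162·y² = (-54)·(x − 3·y)(2·x − y), vanishing at (x:y) = (3:1) and (1:2).
M₁ = 3·S₀ + S₁ = [[10, -20], [10, -20]] = 10·[1, 1][1, -2]ᵀ and M₂ = S₀ + 2·S₁ = [[-45, -45], [0, 0]] = (-45)·[1, 0][1, 1]ᵀ, so take a₁ = [1, 1], b₁ = [1, -2], a₂ = [1, 0], b₂ = [1, 1].
Each slice is an integer combination of E₁ = a₁b₁ᵀ and E₂ = a₂b₂ᵀ: S₀ = 4·E₁ + 9·E₂, S₁ = −2·E₁ − 27·E₂, S₂ = 6·E₁ − 27·E₂; reading off coefficients, c₁ = [4, -2, 6] and c₂ = [9, -27, -27].
Hence T = [1, 1] ⊗ [1, -2] ⊗ [4, -2, 6] + [1, 0] ⊗ [1, 1] ⊗ [9, -27, -27], so rank(T) ≤ 2.
These bounds meet, so rank(T) = 2.
Check entry T[1,0,2] = 6: (1)·(1)·(6) + (0)·(1)·(-27) = 6.

rank(T) = 2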